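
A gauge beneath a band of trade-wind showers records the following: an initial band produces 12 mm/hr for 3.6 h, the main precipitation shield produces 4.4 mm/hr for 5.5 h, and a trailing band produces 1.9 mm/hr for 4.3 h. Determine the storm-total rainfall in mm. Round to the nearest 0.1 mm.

total ≈ 75.6 mm

Total = Σ Rᵢ Δtᵢ = 12 × 3.6 + 4.4 × 5.5 + 1.9 × 4.3
      = 43.2 + 24.2 + 8.17 = 75.6 mm.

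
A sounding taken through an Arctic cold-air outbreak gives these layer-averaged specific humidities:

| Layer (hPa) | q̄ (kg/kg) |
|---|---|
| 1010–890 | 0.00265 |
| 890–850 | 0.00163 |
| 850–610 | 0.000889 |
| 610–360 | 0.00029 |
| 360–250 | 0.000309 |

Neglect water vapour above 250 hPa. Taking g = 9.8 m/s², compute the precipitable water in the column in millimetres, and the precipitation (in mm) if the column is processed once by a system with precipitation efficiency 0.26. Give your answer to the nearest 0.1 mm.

PW ≈ 7.2 mm; precipitation ≈ 1.9 mm

Precipitable water is the column-integrated vapour mass per unit area: PW = (1/g) Σ q̄ Δp, with q in kg/kg and Δp in Pa (1 kg/m² of water = 1 mm).
Layer 1010–890 hPa: Δp = 120 hPa = 12000 Pa, q̄ = 0.00265 kg/kg → 0.00265 × 12000 / 9.8 = 3.24 mm
Layer 890–850 hPa: Δp = 40 hPa = 4000 Pa, q̄ = 0.00163 kg/kg → 0.00163 × 4000 / 9.8 = 0.67 mm
Layer 850–610 hPa: Δp = 240 hPa = 24000 Pa, q̄ = 0.000889 kg/kg → 0.000889 × 24000 / 9.8 = 2.18 mm
Layer 610–360 hPa: Δp = 250 hPa = 25000 Pa, q̄ = 0.00029 kg/kg → 0.00029 × 25000 / 9.8 = 0.74 mm
Layer 360–250 hPa: Δp = 110 hPa = 11000 Pa, q̄ = 0.000309 kg/kg → 0.000309 × 11000 / 9.8 = 0.35 mm
PW = 3.24 + 0.67 + 2.18 + 0.74 + 0.35 = 7.18 ≈ 7.2 mm.
Precipitation = ε × PW = 0.26 × 7.2 = 1.9 mm.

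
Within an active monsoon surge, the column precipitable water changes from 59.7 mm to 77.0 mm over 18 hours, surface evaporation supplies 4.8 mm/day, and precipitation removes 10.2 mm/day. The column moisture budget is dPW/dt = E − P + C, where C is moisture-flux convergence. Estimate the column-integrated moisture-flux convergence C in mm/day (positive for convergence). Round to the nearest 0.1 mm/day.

dPW/dt = (77.0 − 59.7) mm / (18/24 day) = +23.067 mm/day.
C = dPW/dt − E + P = (+23.067) − 4.8 + 10.2 = 28.5 mm/day.

C ≈ 28.5 mm/day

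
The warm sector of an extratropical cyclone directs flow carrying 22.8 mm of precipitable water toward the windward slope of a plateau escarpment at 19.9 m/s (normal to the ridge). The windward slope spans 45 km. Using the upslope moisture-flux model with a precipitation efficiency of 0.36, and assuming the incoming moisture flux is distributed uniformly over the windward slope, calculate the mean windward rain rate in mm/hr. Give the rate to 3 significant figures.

R ≈ 13.1 mm/hr

Incoming column moisture flux per unit ridge length: F = V × PW = 19.9 × 22.8 = 453.72 mm·m/s.
Spread over the 45 km slope with efficiency ε = 0.36: R = ε·F/W = 0.36 × 453.72 / 45000 m = 3.630e-03 mm/s.
R = 3.630e-03 × 3600 = 13.1 mm/hr.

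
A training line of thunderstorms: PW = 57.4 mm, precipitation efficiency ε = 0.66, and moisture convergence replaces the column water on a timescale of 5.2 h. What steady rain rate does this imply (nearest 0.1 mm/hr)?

R ≈ 7.3 mm/hr

Each overturning extracts ε × PW = 0.66 × 57.4 = 37.884 mm.
Rate = ε·PW / τ = 37.884 / 5.2 h = 7.3 mm/hr.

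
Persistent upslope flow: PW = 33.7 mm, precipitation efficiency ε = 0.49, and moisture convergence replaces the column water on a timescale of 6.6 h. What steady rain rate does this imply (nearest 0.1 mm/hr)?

Each overturning extracts ε × PW = 0.49 × 33.7 = 16.513 mm.
Rate = ε·PW / τ = 16.513 / 6.6 h = 2.5 mm/hr.

R ≈ 2.5 mm/hr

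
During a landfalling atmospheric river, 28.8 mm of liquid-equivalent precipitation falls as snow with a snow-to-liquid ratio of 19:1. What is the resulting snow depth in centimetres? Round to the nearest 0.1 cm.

Snow depth = liquid × ratio = 28.8 mm × 19 = 547.2 mm = 54.7 cm.

snow depth ≈ 54.7 cm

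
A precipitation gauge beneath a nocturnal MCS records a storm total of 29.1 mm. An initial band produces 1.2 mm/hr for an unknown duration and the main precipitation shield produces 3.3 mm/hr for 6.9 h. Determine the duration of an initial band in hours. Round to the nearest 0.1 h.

Known phases: 3.3 × 6.9 = 22.77 mm.
Remaining depth = 29.1 − 22.77 = 6.33 mm.
Duration = 6.33 / 1.2 = 5.3 h.

duration ≈ 5.3 h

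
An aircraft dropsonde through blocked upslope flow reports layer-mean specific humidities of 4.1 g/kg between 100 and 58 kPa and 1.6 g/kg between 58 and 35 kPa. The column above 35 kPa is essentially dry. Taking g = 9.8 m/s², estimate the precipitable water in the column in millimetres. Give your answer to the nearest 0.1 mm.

PW ≈ 21.3 mm

Precipitable water is the column-integrated vapour mass per unit area: PW = (1/g) Σ q̄ Δp, with q in kg/kg and Δp in Pa (1 kg/m² of water = 1 mm).
Layer 100–58 kPa: Δp = 420 hPa = 42000 Pa, q̄ = 0.0041 kg/kg → 0.0041 × 42000 / 9.8 = 17.57 mm
Layer 58–35 kPa: Δp = 230 hPa = 23000 Pa, q̄ = 0.0016 kg/kg → 0.0016 × 23000 / 9.8 = 3.76 mm
PW = 17.57 + 3.76 = 21.33 ≈ 21.3 mm.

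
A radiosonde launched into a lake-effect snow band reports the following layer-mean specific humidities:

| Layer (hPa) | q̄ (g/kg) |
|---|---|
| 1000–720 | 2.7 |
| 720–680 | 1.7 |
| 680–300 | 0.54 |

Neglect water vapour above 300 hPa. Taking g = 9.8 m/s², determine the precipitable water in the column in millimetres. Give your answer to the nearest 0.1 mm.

Precipitable water is the column-integrated vapour mass per unit area: PW = (1/g) Σ q̄ Δp, with q in kg/kg and Δp in Pa (1 kg/m² of water = 1 mm).
Layer 1000–720 hPa: Δp = 280 hPa = 28000 Pa, q̄ = 0.0027 kg/kg → 0.0027 × 28000 / 9.8 = 7.71 mm
Layer 720–680 hPa: Δp = 40 hPa = 4000 Pa, q̄ = 0.0017 kg/kg → 0.0017 × 4000 / 9.8 = 0.69 mm
Layer 680–300 hPa: Δp = 380 hPa = 38000 Pa, q̄ = 0.00054 kg/kg → 0.00054 × 38000 / 9.8 = 2.09 mm
PW = 7.71 + 0.69 + 2.09 = 10.49 ≈ 10.5 mm.

PW ≈ 10.5 mm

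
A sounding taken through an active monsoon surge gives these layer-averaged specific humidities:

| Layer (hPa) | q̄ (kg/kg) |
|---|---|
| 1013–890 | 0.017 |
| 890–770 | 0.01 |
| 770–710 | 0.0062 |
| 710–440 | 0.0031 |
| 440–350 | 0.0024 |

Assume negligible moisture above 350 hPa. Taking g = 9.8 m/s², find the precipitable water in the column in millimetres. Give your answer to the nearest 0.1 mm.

Precipitable water is the column-integrated vapour mass per unit area: PW = (1/g) Σ q̄ Δp, with q in kg/kg and Δp in Pa (1 kg/m² of water = 1 mm).
Layer 1013–890 hPa: Δp = 123 hPa = 12300 Pa, q̄ = 0.017 kg/kg → 0.017 × 12300 / 9.8 = 21.34 mm
Layer 890–770 hPa: Δp = 120 hPa = 12000 Pa, q̄ = 0.01 kg/kg → 0.01 × 12000 / 9.8 = 12.24 mm
Layer 770–710 hPa: Δp = 60 hPa = 6000 Pa, q̄ = 0.0062 kg/kg → 0.0062 × 6000 / 9.8 = 3.80 mm
Layer 710–440 hPa: Δp = 270 hPa = 27000 Pa, q̄ = 0.0031 kg/kg → 0.0031 × 27000 / 9.8 = 8.54 mm
Layer 440–350 hPa: Δp = 90 hPa = 9000 Pa, q̄ = 0.0024 kg/kg → 0.0024 × 9000 / 9.8 = 2.20 mm
PW = 21.34 + 12.24 + 3.80 + 8.54 + 2.20 = 48.12 ≈ 48.1 mm.

PW ≈ 48.1 mm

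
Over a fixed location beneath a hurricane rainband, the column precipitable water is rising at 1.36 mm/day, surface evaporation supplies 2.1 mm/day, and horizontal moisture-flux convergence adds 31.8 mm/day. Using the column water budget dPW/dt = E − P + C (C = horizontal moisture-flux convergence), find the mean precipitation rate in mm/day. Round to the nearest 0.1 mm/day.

P ≈ 32.5 mm/day

dPW/dt = +1.36 mm/day.
P = E + C − dPW/dt = 2.1 + (31.8) − (+1.36) = 32.5 mm/day.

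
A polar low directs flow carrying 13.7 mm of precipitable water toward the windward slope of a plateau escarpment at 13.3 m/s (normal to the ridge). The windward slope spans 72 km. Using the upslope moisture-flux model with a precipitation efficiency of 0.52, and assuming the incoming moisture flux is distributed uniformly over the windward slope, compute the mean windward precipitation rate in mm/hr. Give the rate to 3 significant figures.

Incoming column moisture flux per unit ridge length: F = V × PW = 13.3 × 13.7 = 182.21 mm·m/s.
Spread over the 72 km slope with efficiency ε = 0.52: R = ε·F/W = 0.52 × 182.21 / 72000 m = 1.316e-03 mm/s.
R = 1.316e-03 × 3600 = 4.74 mm/hr.

R ≈ 4.74 mm/hr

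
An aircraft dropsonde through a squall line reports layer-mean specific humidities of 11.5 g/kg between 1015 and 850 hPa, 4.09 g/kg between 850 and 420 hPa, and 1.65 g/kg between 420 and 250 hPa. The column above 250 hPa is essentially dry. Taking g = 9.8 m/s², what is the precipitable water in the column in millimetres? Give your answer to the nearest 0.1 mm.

PW ≈ 40.2 mm

Precipitable water is the column-integrated vapour mass per unit area: PW = (1/g) Σ q̄ Δp, with q in kg/kg and Δp in Pa (1 kg/m² of water = 1 mm).
Layer 1015–850 hPa: Δp = 165 hPa = 16500 Pa, q̄ = 0.0115 kg/kg → 0.0115 × 16500 / 9.8 = 19.36 mm
Layer 850–420 hPa: Δp = 430 hPa = 43000 Pa, q̄ = 0.00409 kg/kg → 0.00409 × 43000 / 9.8 = 17.95 mm
Layer 420–250 hPa: Δp = 170 hPa = 17000 Pa, q̄ = 0.00165 kg/kg → 0.00165 × 17000 / 9.8 = 2.86 mm
PW = 19.36 + 17.95 + 2.86 = 40.17 ≈ 40.2 mm.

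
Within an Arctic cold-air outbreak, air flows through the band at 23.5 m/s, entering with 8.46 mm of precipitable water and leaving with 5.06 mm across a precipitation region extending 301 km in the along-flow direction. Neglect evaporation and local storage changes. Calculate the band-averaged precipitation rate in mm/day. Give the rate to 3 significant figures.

Column moisture flux per unit crosswind length is F = V × PW.
Inflow: F_in = 23.5 × 8.46 = 198.81 mm·m/s
Outflow: F_out = 23.5 × 5.06 = 118.91 mm·m/s
Steady-state rate R = (F_in − F_out)/L = (198.81 − 118.91) / 301000 m = 2.654e-04 mm/s.
R = 2.654e-04 × 3600 × 24 = 22.9 mm/day.

R ≈ 22.9 mm/day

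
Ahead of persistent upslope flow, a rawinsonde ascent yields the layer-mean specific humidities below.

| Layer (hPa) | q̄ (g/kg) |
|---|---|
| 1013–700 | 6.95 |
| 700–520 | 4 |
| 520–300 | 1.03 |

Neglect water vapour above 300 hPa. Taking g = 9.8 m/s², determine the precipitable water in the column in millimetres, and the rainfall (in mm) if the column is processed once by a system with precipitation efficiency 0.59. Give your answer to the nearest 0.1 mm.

PW ≈ 31.9 mm; rainfall ≈ 18.8 mm

Precipitable water is the column-integrated vapour mass per unit area: PW = (1/g) Σ q̄ Δp, with q in kg/kg and Δp in Pa (1 kg/m² of water = 1 mm).
Layer 1013–700 hPa: Δp = 313 hPa = 31300 Pa, q̄ = 0.00695 kg/kg → 0.00695 × 31300 / 9.8 = 22.20 mm
Layer 700–520 hPa: Δp = 180 hPa = 18000 Pa, q̄ = 0.004 kg/kg → 0.004 × 18000 / 9.8 = 7.35 mm
Layer 520–300 hPa: Δp = 220 hPa = 22000 Pa, q̄ = 0.00103 kg/kg → 0.00103 × 22000 / 9.8 = 2.31 mm
PW = 22.20 + 7.35 + 2.31 = 31.86 ≈ 31.9 mm.
Rainfall = ε × PW = 0.59 × 31.9 = 18.8 mm.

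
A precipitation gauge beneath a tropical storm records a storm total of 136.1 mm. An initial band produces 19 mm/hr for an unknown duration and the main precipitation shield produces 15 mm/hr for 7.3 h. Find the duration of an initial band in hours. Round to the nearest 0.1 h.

duration ≈ 1.4 h

Known phases: 15 × 7.3 = 109.5 mm.
Remaining depth = 136.1 − 109.5 = 26.6 mm.
Duration = 26.6 / 19 = 1.4 h.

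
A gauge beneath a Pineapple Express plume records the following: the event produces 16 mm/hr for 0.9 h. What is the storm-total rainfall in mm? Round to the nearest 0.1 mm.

total ≈ 14.4 mm

Total = Σ Rᵢ Δtᵢ = 16 × 0.9
      = 14.4 = 14.4 mm.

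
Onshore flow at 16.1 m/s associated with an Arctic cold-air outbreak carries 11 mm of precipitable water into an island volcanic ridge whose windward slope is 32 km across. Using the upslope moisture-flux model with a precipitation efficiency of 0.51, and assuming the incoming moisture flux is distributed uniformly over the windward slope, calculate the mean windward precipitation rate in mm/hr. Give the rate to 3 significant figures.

Incoming column moisture flux per unit ridge length: F = V × PW = 16.1 × 11 = 177.1 mm·m/s.
Spread over the 32 km slope with efficiency ε = 0.51: R = ε·F/W = 0.51 × 177.1 / 32000 m = 2.823e-03 mm/s.
R = 2.823e-03 × 3600 = 10.2 mm/hr.

R ≈ 10.2 mm/hr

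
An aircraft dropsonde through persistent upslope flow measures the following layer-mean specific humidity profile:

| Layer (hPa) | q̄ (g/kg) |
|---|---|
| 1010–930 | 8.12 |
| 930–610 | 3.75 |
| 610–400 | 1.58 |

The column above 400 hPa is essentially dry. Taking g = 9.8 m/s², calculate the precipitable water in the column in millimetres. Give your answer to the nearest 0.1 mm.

Precipitable water is the column-integrated vapour mass per unit area: PW = (1/g) Σ q̄ Δp, with q in kg/kg and Δp in Pa (1 kg/m² of water = 1 mm).
Layer 1010–930 hPa: Δp = 80 hPa = 8000 Pa, q̄ = 0.00812 kg/kg → 0.00812 × 8000 / 9.8 = 6.63 mm
Layer 930–610 hPa: Δp = 320 hPa = 32000 Pa, q̄ = 0.00375 kg/kg → 0.00375 × 32000 / 9.8 = 12.24 mm
Layer 610–400 hPa: Δp = 210 hPa = 21000 Pa, q̄ = 0.00158 kg/kg → 0.00158 × 21000 / 9.8 = 3.39 mm
PW = 6.63 + 12.24 + 3.39 = 22.26 ≈ 22.3 mm.

PW ≈ 22.3 mm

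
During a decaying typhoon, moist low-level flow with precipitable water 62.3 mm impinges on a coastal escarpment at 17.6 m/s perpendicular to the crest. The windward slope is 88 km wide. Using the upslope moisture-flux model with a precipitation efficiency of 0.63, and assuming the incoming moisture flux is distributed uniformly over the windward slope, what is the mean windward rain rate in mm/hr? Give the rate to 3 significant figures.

R ≈ 28.3 mm/hr

Incoming column moisture flux per unit ridge length: F = V × PW = 17.6 × 62.3 = 1096.48 mm·m/s.
Spread over the 88 km slope with efficiency ε = 0.63: R = ε·F/W = 0.63 × 1096.48 / 88000 m = 7.850e-03 mm/s.
R = 7.850e-03 × 3600 = 28.3 mm/hr.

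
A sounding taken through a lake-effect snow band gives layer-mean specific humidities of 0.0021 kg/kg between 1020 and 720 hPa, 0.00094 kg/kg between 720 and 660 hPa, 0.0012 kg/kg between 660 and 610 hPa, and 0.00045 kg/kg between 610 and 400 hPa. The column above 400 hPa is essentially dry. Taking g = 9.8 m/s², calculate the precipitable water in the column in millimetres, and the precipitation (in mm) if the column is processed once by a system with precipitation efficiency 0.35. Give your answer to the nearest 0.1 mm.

Precipitable water is the column-integrated vapour mass per unit area: PW = (1/g) Σ q̄ Δp, with q in kg/kg and Δp in Pa (1 kg/m² of water = 1 mm).
Layer 1020–720 hPa: Δp = 300 hPa = 30000 Pa, q̄ = 0.0021 kg/kg → 0.0021 × 30000 / 9.8 = 6.43 mm
Layer 720–660 hPa: Δp = 60 hPa = 6000 Pa, q̄ = 0.00094 kg/kg → 0.00094 × 6000 / 9.8 = 0.58 mm
Layer 660–610 hPa: Δp = 50 hPa = 5000 Pa, q̄ = 0.0012 kg/kg → 0.0012 × 5000 / 9.8 = 0.61 mm
Layer 610–400 hPa: Δp = 210 hPa = 21000 Pa, q̄ = 0.00045 kg/kg → 0.00045 × 21000 / 9.8 = 0.96 mm
PW = 6.43 + 0.58 + 0.61 + 0.96 = 8.58 ≈ 8.6 mm.
Precipitation = ε × PW = 0.35 × 8.6 = 3.0 mm.

PW ≈ 8.6 mm; precipitation ≈ 3.0 mm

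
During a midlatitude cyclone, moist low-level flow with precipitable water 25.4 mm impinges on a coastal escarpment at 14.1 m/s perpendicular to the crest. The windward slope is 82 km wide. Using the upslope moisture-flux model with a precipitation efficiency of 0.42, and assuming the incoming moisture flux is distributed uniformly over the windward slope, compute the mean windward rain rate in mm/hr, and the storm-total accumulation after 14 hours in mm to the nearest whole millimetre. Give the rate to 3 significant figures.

Incoming column moisture flux per unit ridge length: F = V × PW = 14.1 × 25.4 = 358.14 mm·m/s.
Spread over the 82 km slope with efficiency ε = 0.42: R = ε·F/W = 0.42 × 358.14 / 82000 m = 1.834e-03 mm/s.
R = 1.834e-03 × 3600 = 6.60 mm/hr.
Over 14 h: total = 6.60 × 14 = 92.4 ≈ 92 mm.

R ≈ 6.60 mm/hr; total ≈ 92 mm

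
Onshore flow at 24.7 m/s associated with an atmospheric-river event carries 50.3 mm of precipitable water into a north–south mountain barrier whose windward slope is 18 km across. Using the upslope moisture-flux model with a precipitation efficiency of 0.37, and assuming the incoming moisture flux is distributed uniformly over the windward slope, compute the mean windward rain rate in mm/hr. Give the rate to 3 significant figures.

R ≈ 91.9 mm/hr

Incoming column moisture flux per unit ridge length: F = V × PW = 24.7 × 50.3 = 1242.41 mm·m/s.
Spread over the 18 km slope with efficiency ε = 0.37: R = ε·F/W = 0.37 × 1242.41 / 18000 m = 2.554e-02 mm/s.
R = 2.554e-02 × 3600 = 91.9 mm/hr.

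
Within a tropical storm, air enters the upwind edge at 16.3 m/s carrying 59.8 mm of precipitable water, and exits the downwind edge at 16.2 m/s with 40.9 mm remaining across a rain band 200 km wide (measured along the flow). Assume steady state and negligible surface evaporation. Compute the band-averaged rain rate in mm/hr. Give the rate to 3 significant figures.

Column moisture flux per unit crosswind length is F = V × PW.
Inflow: F_in = 16.3 × 59.8 = 974.74 mm·m/s
Outflow: F_out = 16.2 × 40.9 = 662.58 mm·m/s
Steady-state rate R = (F_in − F_out)/L = (974.74 − 662.58) / 200000 m = 1.561e-03 mm/s.
R = 1.561e-03 × 3600 = 5.62 mm/hr.

R ≈ 5.62 mm/hr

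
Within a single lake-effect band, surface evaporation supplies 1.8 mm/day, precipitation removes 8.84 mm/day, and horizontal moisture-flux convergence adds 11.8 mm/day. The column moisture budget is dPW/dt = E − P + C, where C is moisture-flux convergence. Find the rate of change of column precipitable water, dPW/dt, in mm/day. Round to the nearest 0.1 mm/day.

dPW/dt ≈ 4.8 mm/day

dPW/dt = E − P + C = 1.8 − 8.84 + (11.8) = 4.8 mm/day.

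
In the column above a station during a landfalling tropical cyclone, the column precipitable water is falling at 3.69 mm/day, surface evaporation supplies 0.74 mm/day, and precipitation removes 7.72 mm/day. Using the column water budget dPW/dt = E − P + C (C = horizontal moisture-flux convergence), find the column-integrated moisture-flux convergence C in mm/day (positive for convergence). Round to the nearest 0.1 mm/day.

C ≈ 3.3 mm/day

dPW/dt = -3.69 mm/day.
C = dPW/dt − E + P = (-3.69) − 0.74 + 7.72 = 3.3 mm/day.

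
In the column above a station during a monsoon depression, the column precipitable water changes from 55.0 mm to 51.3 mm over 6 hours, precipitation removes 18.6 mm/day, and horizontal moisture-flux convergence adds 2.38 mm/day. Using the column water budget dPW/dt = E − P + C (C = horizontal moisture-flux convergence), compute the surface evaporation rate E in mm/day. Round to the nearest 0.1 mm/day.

dPW/dt = (51.3 − 55.0) mm / (6/24 day) = -14.800 mm/day.
E = dPW/dt + P − C = (-14.800) + 18.6 − (2.38) = 1.4 mm/day.

E ≈ 1.4 mm/day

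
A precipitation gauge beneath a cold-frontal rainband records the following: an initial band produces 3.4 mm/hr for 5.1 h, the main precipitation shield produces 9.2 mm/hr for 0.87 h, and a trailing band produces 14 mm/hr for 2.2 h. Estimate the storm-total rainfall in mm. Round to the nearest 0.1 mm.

Total = Σ Rᵢ Δtᵢ = 3.4 × 5.1 + 9.2 × 0.87 + 14 × 2.2
      = 17.34 + 8.004 + 30.8 = 56.1 mm.

total ≈ 56.1 mm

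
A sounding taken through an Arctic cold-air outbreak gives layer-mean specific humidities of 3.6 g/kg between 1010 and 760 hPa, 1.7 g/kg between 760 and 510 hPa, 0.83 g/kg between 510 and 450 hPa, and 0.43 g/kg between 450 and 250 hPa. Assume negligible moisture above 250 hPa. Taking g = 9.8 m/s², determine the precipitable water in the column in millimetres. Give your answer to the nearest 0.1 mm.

Precipitable water is the column-integrated vapour mass per unit area: PW = (1/g) Σ q̄ Δp, with q in kg/kg and Δp in Pa (1 kg/m² of water = 1 mm).
Layer 1010–760 hPa: Δp = 250 hPa = 25000 Pa, q̄ = 0.0036 kg/kg → 0.0036 × 25000 / 9.8 = 9.18 mm
Layer 760–510 hPa: Δp = 250 hPa = 25000 Pa, q̄ = 0.0017 kg/kg → 0.0017 × 25000 / 9.8 = 4.34 mm
Layer 510–450 hPa: Δp = 60 hPa = 6000 Pa, q̄ = 0.00083 kg/kg → 0.00083 × 6000 / 9.8 = 0.51 mm
Layer 450–250 hPa: Δp = 200 hPa = 20000 Pa, q̄ = 0.00043 kg/kg → 0.00043 × 20000 / 9.8 = 0.88 mm
PW = 9.18 + 4.34 + 0.51 + 0.88 = 14.91 ≈ 14.9 mm.

PW ≈ 14.9 mm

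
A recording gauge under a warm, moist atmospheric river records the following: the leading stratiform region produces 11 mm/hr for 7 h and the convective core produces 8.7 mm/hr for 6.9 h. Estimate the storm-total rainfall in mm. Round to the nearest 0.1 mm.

Total = Σ Rᵢ Δtᵢ = 11 × 7 + 8.7 × 6.9
      = 77 + 60.03 = 137.0 mm.

total ≈ 137.0 mm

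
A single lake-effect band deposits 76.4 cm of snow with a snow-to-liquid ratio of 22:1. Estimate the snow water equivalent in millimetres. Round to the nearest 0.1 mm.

SWE = snow depth / ratio = 76.4 cm / 22 = 3.473 cm = 34.7 mm.

SWE ≈ 34.7 mm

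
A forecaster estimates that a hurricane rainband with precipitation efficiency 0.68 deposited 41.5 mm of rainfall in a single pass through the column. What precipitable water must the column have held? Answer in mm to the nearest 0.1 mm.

PW = rainfall / ε = 41.5 / 0.68 = 61.0 mm.

PW ≈ 61.0 mm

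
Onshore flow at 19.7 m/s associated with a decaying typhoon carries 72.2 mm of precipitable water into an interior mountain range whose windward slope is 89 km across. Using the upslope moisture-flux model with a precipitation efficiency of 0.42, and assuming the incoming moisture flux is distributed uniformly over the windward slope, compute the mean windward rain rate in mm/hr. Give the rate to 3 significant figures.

R ≈ 24.2 mm/hr

Incoming column moisture flux per unit ridge length: F = V × PW = 19.7 × 72.2 = 1422.34 mm·m/s.
Spread over the 89 km slope with efficiency ε = 0.42: R = ε·F/W = 0.42 × 1422.34 / 89000 m = 6.712e-03 mm/s.
R = 6.712e-03 × 3600 = 24.2 mm/hr.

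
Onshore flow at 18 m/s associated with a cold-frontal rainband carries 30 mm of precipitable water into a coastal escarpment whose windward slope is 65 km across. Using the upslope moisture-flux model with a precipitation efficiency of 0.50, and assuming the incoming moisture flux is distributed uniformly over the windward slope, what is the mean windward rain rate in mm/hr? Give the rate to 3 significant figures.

Incoming column moisture flux per unit ridge length: F = V × PW = 18 × 30 = 540 mm·m/s.
Spread over the 65 km slope with efficiency ε = 0.50: R = ε·F/W = 0.50 × 540 / 65000 m = 4.154e-03 mm/s.
R = 4.154e-03 × 3600 = 15.0 mm/hr.

R ≈ 15.0 mm/hr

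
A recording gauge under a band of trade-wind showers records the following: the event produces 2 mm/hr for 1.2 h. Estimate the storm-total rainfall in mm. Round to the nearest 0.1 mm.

total ≈ 2.4 mm

Total = Σ Rᵢ Δtᵢ = 2 × 1.2
      = 2.4 = 2.4 mm.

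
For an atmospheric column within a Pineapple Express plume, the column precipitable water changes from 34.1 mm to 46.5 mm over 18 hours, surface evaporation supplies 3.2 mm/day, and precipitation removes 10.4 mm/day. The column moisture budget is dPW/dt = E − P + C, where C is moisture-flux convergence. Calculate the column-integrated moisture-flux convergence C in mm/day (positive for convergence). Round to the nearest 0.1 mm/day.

dPW/dt = (46.5 − 34.1) mm / (18/24 day) = +16.533 mm/day.
C = dPW/dt − E + P = (+16.533) − 3.2 + 10.4 = 23.7 mm/day.

C ≈ 23.7 mm/day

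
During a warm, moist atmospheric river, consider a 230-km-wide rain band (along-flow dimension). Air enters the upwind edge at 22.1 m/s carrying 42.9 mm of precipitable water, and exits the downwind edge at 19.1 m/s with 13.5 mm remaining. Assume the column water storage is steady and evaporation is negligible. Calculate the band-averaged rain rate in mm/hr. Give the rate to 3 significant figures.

R ≈ 10.8 mm/hr

Column moisture flux per unit crosswind length is F = V × PW.
Inflow: F_in = 22.1 × 42.9 = 948.09 mm·m/s
Outflow: F_out = 19.1 × 13.5 = 257.85 mm·m/s
Steady-state rate R = (F_in − F_out)/L = (948.09 − 257.85) / 230000 m = 3.001e-03 mm/s.
R = 3.001e-03 × 3600 = 10.8 mm/hr.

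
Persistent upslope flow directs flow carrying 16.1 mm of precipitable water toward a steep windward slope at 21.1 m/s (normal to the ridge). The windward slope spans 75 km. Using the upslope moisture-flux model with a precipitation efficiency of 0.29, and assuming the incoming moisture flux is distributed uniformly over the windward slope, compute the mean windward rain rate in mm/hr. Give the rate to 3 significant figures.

R ≈ 4.73 mm/hr

Incoming column moisture flux per unit ridge length: F = V × PW = 21.1 × 16.1 = 339.71 mm·m/s.
Spread over the 75 km slope with efficiency ε = 0.29: R = ε·F/W = 0.29 × 339.71 / 75000 m = 1.314e-03 mm/s.
R = 1.314e-03 × 3600 = 4.73 mm/hr.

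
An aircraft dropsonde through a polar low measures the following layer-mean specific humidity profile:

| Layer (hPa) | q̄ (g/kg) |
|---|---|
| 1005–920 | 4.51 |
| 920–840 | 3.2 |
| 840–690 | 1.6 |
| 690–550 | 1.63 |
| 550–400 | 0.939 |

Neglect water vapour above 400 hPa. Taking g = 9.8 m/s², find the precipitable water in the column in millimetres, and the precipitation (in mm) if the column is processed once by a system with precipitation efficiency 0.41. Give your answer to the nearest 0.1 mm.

Precipitable water is the column-integrated vapour mass per unit area: PW = (1/g) Σ q̄ Δp, with q in kg/kg and Δp in Pa (1 kg/m² of water = 1 mm).
Layer 1005–920 hPa: Δp = 85 hPa = 8500 Pa, q̄ = 0.00451 kg/kg → 0.00451 × 8500 / 9.8 = 3.91 mm
Layer 920–840 hPa: Δp = 80 hPa = 8000 Pa, q̄ = 0.0032 kg/kg → 0.0032 × 8000 / 9.8 = 2.61 mm
Layer 840–690 hPa: Δp = 150 hPa = 15000 Pa, q̄ = 0.0016 kg/kg → 0.0016 × 15000 / 9.8 = 2.45 mm
Layer 690–550 hPa: Δp = 140 hPa = 14000 Pa, q̄ = 0.00163 kg/kg → 0.00163 × 14000 / 9.8 = 2.33 mm
Layer 550–400 hPa: Δp = 150 hPa = 15000 Pa, q̄ = 0.000939 kg/kg → 0.000939 × 15000 / 9.8 = 1.44 mm
PW = 3.91 + 2.61 + 2.45 + 2.33 + 1.44 = 12.74 ≈ 12.7 mm.
Precipitation = ε × PW = 0.41 × 12.7 = 5.2 mm.

PW ≈ 12.7 mm; precipitation ≈ 5.2 mm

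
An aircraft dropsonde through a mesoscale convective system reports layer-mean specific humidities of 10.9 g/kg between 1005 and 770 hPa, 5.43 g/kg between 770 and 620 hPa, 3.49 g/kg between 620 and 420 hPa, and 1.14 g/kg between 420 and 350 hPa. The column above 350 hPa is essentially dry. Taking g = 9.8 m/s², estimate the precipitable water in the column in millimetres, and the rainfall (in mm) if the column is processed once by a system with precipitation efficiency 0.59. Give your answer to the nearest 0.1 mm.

PW ≈ 42.4 mm; rainfall ≈ 25.0 mm

Precipitable water is the column-integrated vapour mass per unit area: PW = (1/g) Σ q̄ Δp, with q in kg/kg and Δp in Pa (1 kg/m² of water = 1 mm).
Layer 1005–770 hPa: Δp = 235 hPa = 23500 Pa, q̄ = 0.0109 kg/kg → 0.0109 × 23500 / 9.8 = 26.14 mm
Layer 770–620 hPa: Δp = 150 hPa = 15000 Pa, q̄ = 0.00543 kg/kg → 0.00543 × 15000 / 9.8 = 8.31 mm
Layer 620–420 hPa: Δp = 200 hPa = 20000 Pa, q̄ = 0.00349 kg/kg → 0.00349 × 20000 / 9.8 = 7.12 mm
Layer 420–350 hPa: Δp = 70 hPa = 7000 Pa, q̄ = 0.00114 kg/kg → 0.00114 × 7000 / 9.8 = 0.81 mm
PW = 26.14 + 8.31 + 7.12 + 0.81 = 42.38 ≈ 42.4 mm.
Rainfall = ε × PW = 0.59 × 42.4 = 25.0 mm.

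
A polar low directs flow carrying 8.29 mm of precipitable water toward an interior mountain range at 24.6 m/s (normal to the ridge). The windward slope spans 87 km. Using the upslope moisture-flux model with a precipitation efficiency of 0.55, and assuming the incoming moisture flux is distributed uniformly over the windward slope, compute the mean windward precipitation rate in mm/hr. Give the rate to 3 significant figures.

R ≈ 4.64 mm/hr

Incoming column moisture flux per unit ridge length: F = V × PW = 24.6 × 8.29 = 203.934 mm·m/s.
Spread over the 87 km slope with efficiency ε = 0.55: R = ε·F/W = 0.55 × 203.934 / 87000 m = 1.289e-03 mm/s.
R = 1.289e-03 × 3600 = 4.64 mm/hr.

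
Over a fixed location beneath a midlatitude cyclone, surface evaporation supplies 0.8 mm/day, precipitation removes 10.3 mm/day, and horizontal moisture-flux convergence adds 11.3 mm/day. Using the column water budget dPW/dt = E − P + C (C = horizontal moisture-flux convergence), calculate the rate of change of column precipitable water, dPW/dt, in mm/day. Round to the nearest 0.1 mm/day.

dPW/dt ≈ 1.8 mm/day

dPW/dt = E − P + C = 0.8 − 10.3 + (11.3) = 1.8 mm/day.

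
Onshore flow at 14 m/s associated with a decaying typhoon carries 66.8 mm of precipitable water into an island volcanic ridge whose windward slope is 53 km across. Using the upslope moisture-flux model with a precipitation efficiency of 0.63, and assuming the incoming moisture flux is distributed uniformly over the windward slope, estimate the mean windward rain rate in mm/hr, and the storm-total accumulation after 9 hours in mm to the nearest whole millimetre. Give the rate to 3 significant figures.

R ≈ 40.0 mm/hr; total ≈ 360 mm

Incoming column moisture flux per unit ridge length: F = V × PW = 14 × 66.8 = 935.2 mm·m/s.
Spread over the 53 km slope with efficiency ε = 0.63: R = ε·F/W = 0.63 × 935.2 / 53000 m = 1.112e-02 mm/s.
R = 1.112e-02 × 3600 = 40.0 mm/hr.
Over 9 h: total = 40.0 × 9 = 360 mm.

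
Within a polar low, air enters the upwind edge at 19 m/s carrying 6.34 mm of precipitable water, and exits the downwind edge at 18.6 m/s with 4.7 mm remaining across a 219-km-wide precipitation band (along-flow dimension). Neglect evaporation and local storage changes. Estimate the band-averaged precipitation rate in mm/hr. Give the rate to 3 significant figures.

Column moisture flux per unit crosswind length is F = V × PW.
Inflow: F_in = 19 × 6.34 = 120.46 mm·m/s
Outflow: F_out = 18.6 × 4.7 = 87.42 mm·m/s
Steady-state rate R = (F_in − F_out)/L = (120.46 − 87.42) / 219000 m = 1.509e-04 mm/s.
R = 1.509e-04 × 3600 = 0.543 mm/hr.

R ≈ 0.543 mm/hr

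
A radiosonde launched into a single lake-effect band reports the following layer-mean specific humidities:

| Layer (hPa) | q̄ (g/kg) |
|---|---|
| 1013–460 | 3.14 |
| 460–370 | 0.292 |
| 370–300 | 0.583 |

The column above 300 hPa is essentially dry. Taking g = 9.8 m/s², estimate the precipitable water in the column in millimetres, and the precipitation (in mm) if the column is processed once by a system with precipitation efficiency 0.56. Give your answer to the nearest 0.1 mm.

PW ≈ 18.4 mm; precipitation ≈ 10.3 mm

Precipitable water is the column-integrated vapour mass per unit area: PW = (1/g) Σ q̄ Δp, with q in kg/kg and Δp in Pa (1 kg/m² of water = 1 mm).
Layer 1013–460 hPa: Δp = 553 hPa = 55300 Pa, q̄ = 0.00314 kg/kg → 0.00314 × 55300 / 9.8 = 17.72 mm
Layer 460–370 hPa: Δp = 90 hPa = 9000 Pa, q̄ = 0.000292 kg/kg → 0.000292 × 9000 / 9.8 = 0.27 mm
Layer 370–300 hPa: Δp = 70 hPa = 7000 Pa, q̄ = 0.000583 kg/kg → 0.000583 × 7000 / 9.8 = 0.42 mm
PW = 17.72 + 0.27 + 0.42 = 18.41 ≈ 18.4 mm.
Precipitation = ε × PW = 0.56 × 18.4 = 10.3 mm.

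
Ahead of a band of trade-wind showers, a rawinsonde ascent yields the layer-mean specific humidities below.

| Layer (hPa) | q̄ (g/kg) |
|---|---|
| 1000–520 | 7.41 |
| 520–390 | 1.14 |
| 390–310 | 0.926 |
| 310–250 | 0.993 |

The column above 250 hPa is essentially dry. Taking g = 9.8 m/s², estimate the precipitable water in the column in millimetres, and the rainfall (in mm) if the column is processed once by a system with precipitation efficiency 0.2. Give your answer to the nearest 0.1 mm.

PW ≈ 39.2 mm; rainfall ≈ 7.8 mm

Precipitable water is the column-integrated vapour mass per unit area: PW = (1/g) Σ q̄ Δp, with q in kg/kg and Δp in Pa (1 kg/m² of water = 1 mm).
Layer 1000–520 hPa: Δp = 480 hPa = 48000 Pa, q̄ = 0.00741 kg/kg → 0.00741 × 48000 / 9.8 = 36.29 mm
Layer 520–390 hPa: Δp = 130 hPa = 13000 Pa, q̄ = 0.00114 kg/kg → 0.00114 × 13000 / 9.8 = 1.51 mm
Layer 390–310 hPa: Δp = 80 hPa = 8000 Pa, q̄ = 0.000926 kg/kg → 0.000926 × 8000 / 9.8 = 0.76 mm
Layer 310–250 hPa: Δp = 60 hPa = 6000 Pa, q̄ = 0.000993 kg/kg → 0.000993 × 6000 / 9.8 = 0.61 mm
PW = 36.29 + 1.51 + 0.76 + 0.61 = 39.17 ≈ 39.2 mm.
Rainfall = ε × PW = 0.2 × 39.2 = 7.8 mm.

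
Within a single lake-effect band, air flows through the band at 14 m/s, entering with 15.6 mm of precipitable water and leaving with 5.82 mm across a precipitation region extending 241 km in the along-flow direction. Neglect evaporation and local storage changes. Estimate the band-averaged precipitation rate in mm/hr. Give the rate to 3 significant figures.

R ≈ 2.05 mm/hr

Column moisture flux per unit crosswind length is F = V × PW.
Inflow: F_in = 14 × 15.6 = 218.4 mm·m/s
Outflow: F_out = 14 × 5.82 = 81.48 mm·m/s
Steady-state rate R = (F_in − F_out)/L = (218.4 − 81.48) / 241000 m = 5.681e-04 mm/s.
R = 5.681e-04 × 3600 = 2.05 mm/hr.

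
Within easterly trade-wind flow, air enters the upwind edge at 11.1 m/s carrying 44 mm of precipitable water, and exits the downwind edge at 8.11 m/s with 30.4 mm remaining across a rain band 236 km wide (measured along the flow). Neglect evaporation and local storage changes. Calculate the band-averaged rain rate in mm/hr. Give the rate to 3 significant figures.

R ≈ 3.69 mm/hr

Column moisture flux per unit crosswind length is F = V × PW.
Inflow: F_in = 11.1 × 44 = 488.4 mm·m/s
Outflow: F_out = 8.11 × 30.4 = 246.544 mm·m/s
Steady-state rate R = (F_in − F_out)/L = (488.4 − 246.544) / 236000 m = 1.025e-03 mm/s.
R = 1.025e-03 × 3600 = 3.69 mm/hr.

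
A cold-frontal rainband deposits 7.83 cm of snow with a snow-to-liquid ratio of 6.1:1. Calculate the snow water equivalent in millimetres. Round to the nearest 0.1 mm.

SWE = snow depth / ratio = 7.83 cm / 6.1 = 1.284 cm = 12.8 mm.

SWE ≈ 12.8 mm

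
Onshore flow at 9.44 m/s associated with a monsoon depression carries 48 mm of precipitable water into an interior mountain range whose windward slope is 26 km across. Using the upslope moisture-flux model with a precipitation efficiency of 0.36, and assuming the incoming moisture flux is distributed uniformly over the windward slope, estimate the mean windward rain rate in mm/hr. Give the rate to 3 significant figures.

R ≈ 22.6 mm/hr

Incoming column moisture flux per unit ridge length: F = V × PW = 9.44 × 48 = 453.12 mm·m/s.
Spread over the 26 km slope with efficiency ε = 0.36: R = ε·F/W = 0.36 × 453.12 / 26000 m = 6.274e-03 mm/s.
R = 6.274e-03 × 3600 = 22.6 mm/hr.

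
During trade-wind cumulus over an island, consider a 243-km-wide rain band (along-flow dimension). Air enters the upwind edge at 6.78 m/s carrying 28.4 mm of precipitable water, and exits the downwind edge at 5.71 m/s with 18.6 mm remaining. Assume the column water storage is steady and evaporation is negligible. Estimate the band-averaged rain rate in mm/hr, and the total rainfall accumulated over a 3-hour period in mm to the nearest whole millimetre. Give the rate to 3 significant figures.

R ≈ 1.28 mm/hr; total ≈ 4 mm

Column moisture flux per unit crosswind length is F = V × PW.
Inflow: F_in = 6.78 × 28.4 = 192.552 mm·m/s
Outflow: F_out = 5.71 × 18.6 = 106.206 mm·m/s
Steady-state rate R = (F_in − F_out)/L = (192.552 − 106.206) / 243000 m = 3.553e-04 mm/s.
R = 3.553e-04 × 3600 = 1.28 mm/hr.
Over 3 h: total = 1.28 × 3 = 3.84 ≈ 4 mm.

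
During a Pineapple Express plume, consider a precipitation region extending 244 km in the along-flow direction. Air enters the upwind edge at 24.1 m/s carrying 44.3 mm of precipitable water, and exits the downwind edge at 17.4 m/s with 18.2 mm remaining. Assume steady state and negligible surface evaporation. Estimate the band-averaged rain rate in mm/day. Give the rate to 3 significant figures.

R ≈ 266 mm/day

Column moisture flux per unit crosswind length is F = V × PW.
Inflow: F_in = 24.1 × 44.3 = 1067.63 mm·m/s
Outflow: F_out = 17.4 × 18.2 = 316.68 mm·m/s
Steady-state rate R = (F_in − F_out)/L = (1067.63 − 316.68) / 244000 m = 3.078e-03 mm/s.
R = 3.078e-03 × 3600 × 24 = 266 mm/day.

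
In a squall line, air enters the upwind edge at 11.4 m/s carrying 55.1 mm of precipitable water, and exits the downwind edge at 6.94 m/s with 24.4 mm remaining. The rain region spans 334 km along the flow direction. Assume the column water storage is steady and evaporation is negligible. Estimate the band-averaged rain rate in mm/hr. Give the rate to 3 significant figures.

Column moisture flux per unit crosswind length is F = V × PW.
Inflow: F_in = 11.4 × 55.1 = 628.14 mm·m/s
Outflow: F_out = 6.94 × 24.4 = 169.336 mm·m/s
Steady-state rate R = (F_in − F_out)/L = (628.14 − 169.336) / 334000 m = 1.374e-03 mm/s.
R = 1.374e-03 × 3600 = 4.95 mm/hr.

R ≈ 4.95 mm/hr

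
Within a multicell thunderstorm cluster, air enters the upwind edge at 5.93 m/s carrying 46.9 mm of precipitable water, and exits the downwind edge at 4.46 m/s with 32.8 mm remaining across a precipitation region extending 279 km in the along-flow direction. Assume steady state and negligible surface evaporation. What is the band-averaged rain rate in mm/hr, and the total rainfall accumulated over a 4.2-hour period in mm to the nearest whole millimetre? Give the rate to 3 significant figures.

R ≈ 1.70 mm/hr; total ≈ 7 mm

Column moisture flux per unit crosswind length is F = V × PW.
Inflow: F_in = 5.93 × 46.9 = 278.117 mm·m/s
Outflow: F_out = 4.46 × 32.8 = 146.288 mm·m/s
Steady-state rate R = (F_in − F_out)/L = (278.117 − 146.288) / 279000 m = 4.725e-04 mm/s.
R = 4.725e-04 × 3600 = 1.70 mm/hr.
Over 4.2 h: total = 1.70 × 4.2 = 7.14 ≈ 7 mm.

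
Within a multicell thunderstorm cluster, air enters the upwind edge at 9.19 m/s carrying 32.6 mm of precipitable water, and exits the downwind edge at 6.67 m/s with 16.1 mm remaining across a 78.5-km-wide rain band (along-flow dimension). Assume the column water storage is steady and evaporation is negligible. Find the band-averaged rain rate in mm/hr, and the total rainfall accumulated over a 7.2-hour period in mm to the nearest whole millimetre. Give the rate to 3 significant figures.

Column moisture flux per unit crosswind length is F = V × PW.
Inflow: F_in = 9.19 × 32.6 = 299.594 mm·m/s
Outflow: F_out = 6.67 × 16.1 = 107.387 mm·m/s
Steady-state rate R = (F_in − F_out)/L = (299.594 − 107.387) / 78500 m = 2.448e-03 mm/s.
R = 2.448e-03 × 3600 = 8.81 mm/hr.
Over 7.2 h: total = 8.81 × 7.2 = 63.432 ≈ 63 mm.

R ≈ 8.81 mm/hr; total ≈ 63 mm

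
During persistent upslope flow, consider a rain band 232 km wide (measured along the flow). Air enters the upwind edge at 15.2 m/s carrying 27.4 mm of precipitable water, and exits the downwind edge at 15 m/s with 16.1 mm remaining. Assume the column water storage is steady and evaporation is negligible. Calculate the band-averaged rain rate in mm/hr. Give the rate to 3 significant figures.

R ≈ 2.72 mm/hr

Column moisture flux per unit crosswind length is F = V × PW.
Inflow: F_in = 15.2 × 27.4 = 416.48 mm·m/s
Outflow: F_out = 15 × 16.1 = 241.5 mm·m/s
Steady-state rate R = (F_in − F_out)/L = (416.48 − 241.5) / 232000 m = 7.542e-04 mm/s.
R = 7.542e-04 × 3600 = 2.72 mm/hr.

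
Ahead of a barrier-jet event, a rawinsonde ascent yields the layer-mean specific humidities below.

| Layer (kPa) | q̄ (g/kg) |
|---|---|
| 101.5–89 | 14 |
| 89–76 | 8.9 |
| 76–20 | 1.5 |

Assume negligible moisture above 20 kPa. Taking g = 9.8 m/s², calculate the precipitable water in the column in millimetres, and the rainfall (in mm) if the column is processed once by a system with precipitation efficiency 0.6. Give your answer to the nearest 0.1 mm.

PW ≈ 38.2 mm; rainfall ≈ 22.9 mm

Precipitable water is the column-integrated vapour mass per unit area: PW = (1/g) Σ q̄ Δp, with q in kg/kg and Δp in Pa (1 kg/m² of water = 1 mm).
Layer 101.5–89 kPa: Δp = 125 hPa = 12500 Pa, q̄ = 0.014 kg/kg → 0.014 × 12500 / 9.8 = 17.86 mm
Layer 89–76 kPa: Δp = 130 hPa = 13000 Pa, q̄ = 0.0089 kg/kg → 0.0089 × 13000 / 9.8 = 11.81 mm
Layer 76–20 kPa: Δp = 560 hPa = 56000 Pa, q̄ = 0.0015 kg/kg → 0.0015 × 56000 / 9.8 = 8.57 mm
PW = 17.86 + 11.81 + 8.57 = 38.24 ≈ 38.2 mm.
Rainfall = ε × PW = 0.6 × 38.2 = 22.9 mm.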